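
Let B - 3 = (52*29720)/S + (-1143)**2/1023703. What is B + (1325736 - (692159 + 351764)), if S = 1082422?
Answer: 156138644326580627/554039324333 ≈ 2.8182e+5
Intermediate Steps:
B = 3160218324898/554039324333 (B = 3 + ((52*29720)/1082422 + (-1143)**2/1023703) = 3 + (1545440*(1/1082422) + 1306449*(1/1023703)) = 3 + (772720/541211 + 1306449/1023703) = 3 + 1498100351899/554039324333 = 3160218324898/554039324333 ≈ 5.7040)
B + (1325736 - (692159 + 351764)) = 3160218324898/554039324333 + (1325736 - (692159 + 351764)) = 3160218324898/554039324333 + (1325736 - 1*1043923) = 3160218324898/554039324333 + (1325736 - 1043923) = 3160218324898/554039324333 + 281813 = 156138644326580627/554039324333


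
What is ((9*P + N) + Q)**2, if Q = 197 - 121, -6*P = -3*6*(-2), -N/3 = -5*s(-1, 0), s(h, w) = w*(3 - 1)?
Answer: 484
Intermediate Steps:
s(h, w) = 2*w (s(h, w) = w*2 = 2*w)
N = 0 (N = -(-15)*2*0 = -(-15)*0 = -3*0 = 0)
P = -6 (P = -(-3*6)*(-2)/6 = -(-3)*(-2) = -1/6*36 = -6)
Q = 76
((9*P + N) + Q)**2 = ((9*(-6) + 0) + 76)**2 = ((-54 + 0) + 76)**2 = (-54 + 76)**2 = 22**2 = 484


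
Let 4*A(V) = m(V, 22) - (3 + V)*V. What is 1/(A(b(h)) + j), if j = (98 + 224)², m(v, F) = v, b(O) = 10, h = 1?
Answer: 1/103654 ≈ 9.6475e-6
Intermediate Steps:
A(V) = V/4 - V*(3 + V)/4 (A(V) = (V - (3 + V)*V)/4 = (V - V*(3 + V))/4 = V/4 - V*(3 + V)/4)
j = 103684 (j = 322² = 103684)
1/(A(b(h)) + j) = 1/((¼)*10*(-2 - 1*10) + 103684) = 1/((¼)*10*(-2 - 10) + 103684) = 1/((¼)*10*(-12) + 103684) = 1/(-30 + 103684) = 1/103654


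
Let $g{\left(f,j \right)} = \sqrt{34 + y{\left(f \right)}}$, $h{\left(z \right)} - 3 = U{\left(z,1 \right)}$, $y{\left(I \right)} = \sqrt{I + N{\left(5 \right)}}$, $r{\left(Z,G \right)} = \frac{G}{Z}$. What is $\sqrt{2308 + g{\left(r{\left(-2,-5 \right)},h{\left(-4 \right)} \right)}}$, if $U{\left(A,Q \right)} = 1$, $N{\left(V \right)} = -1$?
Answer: $\frac{\sqrt{9232 + 2 \sqrt{2} \sqrt{68 + \sqrt{6}}}}{2} \approx 48.103$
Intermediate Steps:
$y{\left(I \right)} = \sqrt{-1 + I}$ ($y{\left(I \right)} = \sqrt{I - 1} = \sqrt{-1 + I}$)
$h{\left(z \right)} = 4$ ($h{\left(z \right)} = 3 + 1 = 4$)
$g{\left(f,j \right)} = \sqrt{34 + \sqrt{-1 + f}}$
$\sqrt{2308 + g{\left(r{\left(-2,-5 \right)},h{\left(-4 \right)} \right)}} = \sqrt{2308 + \sqrt{34 + \sqrt{-1 - \frac{5}{-2}}}} = \sqrt{2308 + \sqrt{34 + \sqrt{-1 - - \frac{5}{2}}}} = \sqrt{2308 + \sqrt{34 + \sqrt{-1 + \frac{5}{2}}}} = \sqrt{2308 + \sqrt{34 + \sqrt{\frac{3}{2}}}} = \sqrt{2308 + \sqrt{34 + \frac{\sqrt{6}}{2}}}$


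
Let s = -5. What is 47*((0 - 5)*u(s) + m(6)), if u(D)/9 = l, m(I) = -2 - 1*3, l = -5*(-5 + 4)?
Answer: -10810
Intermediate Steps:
l = 5 (l = -5*(-1) = 5)
m(I) = -5 (m(I) = -2 - 3 = -5)
u(D) = 45 (u(D) = 9*5 = 45)
47*((0 - 5)*u(s) + m(6)) = 47*((0 - 5)*45 - 5) = 47*(-5*45 - 5) = 47*(-225 - 5) = 47*(-230) = -10810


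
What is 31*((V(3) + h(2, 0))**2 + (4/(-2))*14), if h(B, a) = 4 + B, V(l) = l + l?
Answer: 3596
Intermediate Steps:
V(l) = 2*l
31*((V(3) + h(2, 0))**2 + (4/(-2))*14) = 31*((2*3 + (4 + 2))**2 + (4/(-2))*14) = 31*((6 + 6)**2 + (4*(-1/2))*14) = 31*(12**2 - 2*14) = 31*(144 - 28) = 31*116 = 3596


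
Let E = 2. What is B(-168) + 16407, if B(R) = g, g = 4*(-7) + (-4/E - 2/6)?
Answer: 49130/3 ≈ 16377.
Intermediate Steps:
g = -91/3 (g = 4*(-7) + (-4/2 - 2/6) = -28 + (-4*1/2 - 2*1/6) = -28 + (-2 - 1/3) = -28 - 7/3 = -91/3 ≈ -30.333)
B(R) = -91/3
B(-168) + 16407 = -91/3 + 16407 = 49130/3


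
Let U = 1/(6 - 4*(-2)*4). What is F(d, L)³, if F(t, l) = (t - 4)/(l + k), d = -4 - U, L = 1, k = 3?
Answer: -28372625/3511808 ≈ -8.0792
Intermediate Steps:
U = 1/38 (U = 1/(6 + 8*4) = 1/(6 + 32) = 1/38 ≈ 0.026316)
d = -153/38 (d = -4 - 1*1/38 = -4 - 1/38 = -153/38 ≈ -4.0263)
F(t, l) = (-4 + t)/(3 + l) (F(t, l) = (t - 4)/(l + 3) = (-4 + t)/(3 + l))
F(d, L)³ = ((-4 - 153/38)/(3 + 1))³ = (-305/38/4)³ = ((¼)*(-305/38))³ = (-305/152)³ = -28372625/3511808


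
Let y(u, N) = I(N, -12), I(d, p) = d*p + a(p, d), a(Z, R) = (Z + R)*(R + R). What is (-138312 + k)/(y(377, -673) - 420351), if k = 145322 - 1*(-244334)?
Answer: 251344/509735 ≈ 0.49309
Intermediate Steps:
a(Z, R) = 2*R*(R + Z) (a(Z, R) = (R + Z)*(2*R) = 2*R*(R + Z))
I(d, p) = d*p + 2*d*(d + p)
y(u, N) = N*(-36 + 2*N) (y(u, N) = N*(2*N + 3*(-12)) = N*(2*N - 36) = N*(-36 + 2*N))
k = 389656 (k = 145322 + 244334 = 389656)
(-138312 + k)/(y(377, -673) - 420351) = (-138312 + 389656)/(2*(-673)*(-18 - 673) - 420351) = 251344/(2*(-673)*(-691) - 420351) = 251344/(930086 - 420351) = 251344/509735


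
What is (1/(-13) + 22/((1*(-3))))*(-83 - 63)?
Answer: 42194/39 ≈ 1081.9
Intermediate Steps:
(1/(-13) + 22/((1*(-3))))*(-83 - 63) = (1*(-1/13) + 22/(-3))*(-146) = (-1/13 + 22*(-⅓))*(-146) = (-1/13 - 22/3)*(-146) = -289/39*(-146) = 42194/39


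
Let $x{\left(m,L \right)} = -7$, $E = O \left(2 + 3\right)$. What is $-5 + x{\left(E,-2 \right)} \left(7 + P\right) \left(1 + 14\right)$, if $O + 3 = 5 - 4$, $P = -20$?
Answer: $1360$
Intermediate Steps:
$O = -2$ ($O = -3 + \left(5 - 4\right) = -3 + 1 = -2$)
$E = -10$ ($E = - 2 \left(2 + 3\right) = \left(-2\right) 5 = -10$)
$-5 + x{\left(E,-2 \right)} \left(7 + P\right) \left(1 + 14\right) = -5 - 7 \left(7 - 20\right) \left(1 + 14\right) = -5 - 7 \left(\left(-13\right) 15\right) = -5 - -1365 = -5 + 1365 = 1360$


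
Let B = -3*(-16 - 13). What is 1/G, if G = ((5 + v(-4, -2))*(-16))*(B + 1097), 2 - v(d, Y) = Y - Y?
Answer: -1/132608 ≈ -7.5410e-6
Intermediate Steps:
v(d, Y) = 2 (v(d, Y) = 2 - (Y - Y) = 2 - 1*0 = 2 + 0 = 2)
B = 87 (B = -3*(-29) = 87)
G = -132608 (G = ((5 + 2)*(-16))*(87 + 1097) = (7*(-16))*1184 = -112*1184 = -132608)
1/G = 1/(-132608) = -1/132608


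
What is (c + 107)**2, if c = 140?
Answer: 61009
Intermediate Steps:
(c + 107)**2 = (140 + 107)**2 = 247**2 = 61009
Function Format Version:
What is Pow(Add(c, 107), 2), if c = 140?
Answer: 61009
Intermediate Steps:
Pow(Add(c, 107), 2) = Pow(Add(140, 107), 2) = Pow(247, 2) = 61009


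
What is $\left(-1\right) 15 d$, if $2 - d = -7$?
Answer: $-135$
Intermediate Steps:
$d = 9$ ($d = 2 - -7 = 2 + 7 = 9$)
$\left(-1\right) 15 d = \left(-1\right) 15 \cdot 9 = \left(-15\right) 9 = -135$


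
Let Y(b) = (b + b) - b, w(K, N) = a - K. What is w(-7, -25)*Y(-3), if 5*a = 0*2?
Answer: -21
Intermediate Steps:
a = 0 (a = (0*2)/5 = (⅕)*0 = 0)
w(K, N) = -K (w(K, N) = 0 - K = -K)
Y(b) = b (Y(b) = 2*b - b = b)
w(-7, -25)*Y(-3) = -1*(-7)*(-3) = 7*(-3) = -21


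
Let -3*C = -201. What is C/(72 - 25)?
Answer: 67/47 ≈ 1.4255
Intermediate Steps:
C = 67 (C = -⅓*(-201) = 67)
C/(72 - 25) = 67/(72 - 25) = 67/47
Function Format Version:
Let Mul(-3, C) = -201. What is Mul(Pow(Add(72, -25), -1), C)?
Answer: Rational(67, 47) ≈ 1.4255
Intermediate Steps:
C = 67 (C = Mul(Rational(-1, 3), -201) = 67)
Mul(Pow(Add(72, -25), -1), C) = Mul(Pow(Add(72, -25), -1), 67) = Mul(Pow(47, -1), 67) = Mul(Rational(1, 47), 67) = Rational(67, 47)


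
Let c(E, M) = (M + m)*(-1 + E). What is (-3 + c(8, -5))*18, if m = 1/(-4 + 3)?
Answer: -810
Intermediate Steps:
m = -1 (m = 1/(-1) = -1)
c(E, M) = (-1 + E)*(-1 + M) (c(E, M) = (M - 1)*(-1 + E) = (-1 + M)*(-1 + E) = (-1 + E)*(-1 + M))
(-3 + c(8, -5))*18 = (-3 + (1 - 1*8 - 1*(-5) + 8*(-5)))*18 = (-3 + (1 - 8 + 5 - 40))*18 = (-3 - 42)*18 = -45*18 = -810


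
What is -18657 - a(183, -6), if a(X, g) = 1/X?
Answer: -3414232/183 ≈ -18657.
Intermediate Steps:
-18657 - a(183, -6) = -18657 - 1/183 = -3414232/183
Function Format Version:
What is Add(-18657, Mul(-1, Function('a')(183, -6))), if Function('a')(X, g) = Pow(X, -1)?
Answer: Rational(-3414232, 183) ≈ -18657.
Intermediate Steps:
Add(-18657, Mul(-1, Function('a')(183, -6))) = Add(-18657, Mul(-1, Pow(183, -1))) = Add(-18657, Mul(-1, Rational(1, 183))) = Add(-18657, Rational(-1, 183)) = Rational(-3414232, 183)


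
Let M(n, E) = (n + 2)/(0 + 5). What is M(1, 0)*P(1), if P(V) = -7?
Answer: -21/5 ≈ -4.2000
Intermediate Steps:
M(n, E) = ⅖ + n/5 (M(n, E) = (2 + n)/5 = (2 + n)*(⅕) = ⅖ + n/5)
M(1, 0)*P(1) = (⅖ + (⅕)*1)*(-7) = (⅖ + ⅕)*(-7) = (⅗)*(-7) = -21/5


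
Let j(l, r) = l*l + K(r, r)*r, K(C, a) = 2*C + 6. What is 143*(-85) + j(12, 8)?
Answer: -11835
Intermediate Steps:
K(C, a) = 6 + 2*C
j(l, r) = l² + r*(6 + 2*r) (j(l, r) = l*l + (6 + 2*r)*r = l² + r*(6 + 2*r))
143*(-85) + j(12, 8) = 143*(-85) + (12² + 2*8*(3 + 8)) = -12155 + (144 + 2*8*11) = -12155 + (144 + 176) = -12155 + 320 = -11835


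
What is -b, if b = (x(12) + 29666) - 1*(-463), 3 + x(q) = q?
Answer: -30138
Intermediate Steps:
x(q) = -3 + q
b = 30138 (b = ((-3 + 12) + 29666) - 1*(-463) = (9 + 29666) + 463 = 29675 + 463 = 30138)
-b = -1*30138 = -30138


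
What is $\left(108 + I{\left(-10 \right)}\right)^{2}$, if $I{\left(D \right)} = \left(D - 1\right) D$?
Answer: $47524$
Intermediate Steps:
$I{\left(D \right)} = D \left(-1 + D\right)$ ($I{\left(D \right)} = \left(-1 + D\right) D = D \left(-1 + D\right)$)
$\left(108 + I{\left(-10 \right)}\right)^{2} = \left(108 - 10 \left(-1 - 10\right)\right)^{2} = \left(108 - -110\right)^{2} = \left(108 + 110\right)^{2} = 218^{2} = 47524$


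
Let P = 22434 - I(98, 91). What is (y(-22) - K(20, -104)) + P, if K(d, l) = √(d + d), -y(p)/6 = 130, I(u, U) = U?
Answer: 21563 - 2*√10 ≈ 21557.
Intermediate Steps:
y(p) = -780 (y(p) = -6*130 = -780)
K(d, l) = √2*√d (K(d, l) = √(2*d) = √2*√d)
P = 22343 (P = 22434 - 1*91 = 22434 - 91 = 22343)
(y(-22) - K(20, -104)) + P = (-780 - √2*√20) + 22343 = (-780 - √2*2*√5) + 22343 = (-780 - 2*√10) + 22343 = 21563 - 2*√10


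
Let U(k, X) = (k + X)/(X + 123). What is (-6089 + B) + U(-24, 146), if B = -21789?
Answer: -7499060/269 ≈ -27878.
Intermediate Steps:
U(k, X) = (X + k)/(123 + X)
(-6089 + B) + U(-24, 146) = (-6089 - 21789) + (146 - 24)/(123 + 146) = -27878 + 122/269 = -7499060/269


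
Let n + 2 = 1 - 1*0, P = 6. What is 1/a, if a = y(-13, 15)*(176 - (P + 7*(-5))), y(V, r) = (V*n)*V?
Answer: -1/34645 ≈ -2.8864e-5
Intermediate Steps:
n = -1 (n = -2 + (1 - 1*0) = -2 + (1 + 0) = -2 + 1 = -1)
y(V, r) = -V² (y(V, r) = (V*(-1))*V = (-V)*V = -V²)
a = -34645 (a = (-1*(-13)²)*(176 - (6 + 7*(-5))) = (-1*169)*(176 - (6 - 35)) = -169*(176 - 1*(-29)) = -169*(176 + 29) = -169*205 = -34645)
1/a = 1/(-34645) = -1/34645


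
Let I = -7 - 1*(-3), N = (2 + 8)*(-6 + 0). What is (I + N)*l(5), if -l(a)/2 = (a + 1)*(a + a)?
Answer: 7680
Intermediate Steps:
N = -60 (N = 10*(-6) = -60)
l(a) = -4*a*(1 + a) (l(a) = -2*(a + 1)*(a + a) = -2*(1 + a)*2*a = -4*a*(1 + a))
I = -4 (I = -7 + 3 = -4)
(I + N)*l(5) = (-4 - 60)*(-4*5*(1 + 5)) = -(-256)*5*6 = -64*(-120) = 7680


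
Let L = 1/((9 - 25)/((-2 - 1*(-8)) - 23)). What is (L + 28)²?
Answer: 216225/256 ≈ 844.63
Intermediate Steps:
L = 17/16 (L = 1/(-16/((-2 + 8) - 23)) = 1/(-16/(6 - 23)) = 1/(-16/(-17)) = 1/(-16*(-1/17)) = 1/(16/17) = 17/16 ≈ 1.0625)
(L + 28)² = (17/16 + 28)² = (465/16)² = 216225/256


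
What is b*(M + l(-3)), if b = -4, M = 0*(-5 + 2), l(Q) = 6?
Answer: -24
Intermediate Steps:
M = 0 (M = 0*(-3) = 0)
b*(M + l(-3)) = -4*(0 + 6) = -4*6 = -24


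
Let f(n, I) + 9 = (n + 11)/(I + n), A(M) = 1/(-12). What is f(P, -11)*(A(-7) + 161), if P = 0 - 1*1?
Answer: -113929/72 ≈ -1582.3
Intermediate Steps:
A(M) = -1/12
P = -1 (P = 0 - 1 = -1)
f(n, I) = -9 + (11 + n)/(I + n) (f(n, I) = -9 + (n + 11)/(I + n) = -9 + (11 + n)/(I + n))
f(P, -11)*(A(-7) + 161) = ((11 - 9*(-11) - 8*(-1))/(-11 - 1))*(-1/12 + 161) = ((11 + 99 + 8)/(-12))*(1931/12) = -1/12*118*(1931/12) = -59/6*1931/12 = -113929/72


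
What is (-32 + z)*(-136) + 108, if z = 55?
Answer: -3020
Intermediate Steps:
(-32 + z)*(-136) + 108 = (-32 + 55)*(-136) + 108 = 23*(-136) + 108 = -3128 + 108 = -3020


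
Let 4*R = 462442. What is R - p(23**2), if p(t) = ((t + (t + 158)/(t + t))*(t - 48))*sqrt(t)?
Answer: -132109703/23 ≈ -5.7439e+6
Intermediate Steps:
R = 231221/2 (R = (1/4)*462442 = 231221/2 ≈ 1.1561e+5)
p(t) = sqrt(t)*(-48 + t)*(t + (158 + t)/(2*t)) (p(t) = ((t + (158 + t)/((2*t)))*(-48 + t))*sqrt(t) = ((t + (158 + t)*(1/(2*t)))*(-48 + t))*sqrt(t) = ((t + (158 + t)/(2*t))*(-48 + t))*sqrt(t) = ((-48 + t)*(t + (158 + t)/(2*t)))*sqrt(t) = sqrt(t)*(-48 + t)*(t + (158 + t)/(2*t)))
R - p(23**2) = 231221/2 - (-7584 + 23**2*(110 - 95*23**2 + 2*(23**2)**2))/(2*sqrt(23**2)) = 231221/2 - (-7584 + 529*(110 - 95*529 + 2*529**2))/(2*sqrt(529)) = 231221/2 - (-7584 + 529*(110 - 50255 + 2*279841))/(2*23) = 231221/2 - (-7584 + 529*(110 - 50255 + 559682))/(2*23) = 231221/2 - (-7584 + 529*509537)/(2*23) = 231221/2 - (-7584 + 269545073)/(2*23) = 231221/2 - 269537489/(2*23) = 231221/2 - 1*269537489/46 = 231221/2 - 269537489/46 = -132109703/23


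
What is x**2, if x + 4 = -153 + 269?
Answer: 12544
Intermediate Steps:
x = 112 (x = -4 + (-153 + 269) = -4 + 116 = 112)
x**2 = 112**2 = 12544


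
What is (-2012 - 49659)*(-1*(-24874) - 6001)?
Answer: -975186783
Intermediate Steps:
(-2012 - 49659)*(-1*(-24874) - 6001) = -51671*(24874 - 6001) = -51671*18873 = -975186783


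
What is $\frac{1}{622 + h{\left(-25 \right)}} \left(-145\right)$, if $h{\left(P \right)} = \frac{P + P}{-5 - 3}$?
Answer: $- \frac{580}{2513} \approx -0.2308$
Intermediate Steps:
$h{\left(P \right)} = - \frac{P}{4}$ ($h{\left(P \right)} = \frac{2 P}{-8} = 2 P \left(- \frac{1}{8}\right) = - \frac{P}{4}$)
$\frac{1}{622 + h{\left(-25 \right)}} \left(-145\right) = \frac{1}{622 - - \frac{25}{4}} \left(-145\right) = \frac{1}{622 + \frac{25}{4}} \left(-145\right) = \frac{1}{\frac{2513}{4}} \left(-145\right) = \frac{4}{2513} \left(-145\right) = - \frac{580}{2513}$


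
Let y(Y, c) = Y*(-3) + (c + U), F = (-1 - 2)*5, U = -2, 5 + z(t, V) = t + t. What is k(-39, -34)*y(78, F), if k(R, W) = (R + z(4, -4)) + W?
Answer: 17570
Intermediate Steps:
z(t, V) = -5 + 2*t (z(t, V) = -5 + (t + t) = -5 + 2*t)
k(R, W) = 3 + R + W (k(R, W) = (R + (-5 + 2*4)) + W = (R + (-5 + 8)) + W = (R + 3) + W = (3 + R) + W = 3 + R + W)
F = -15 (F = -3*5 = -15)
y(Y, c) = -2 + c - 3*Y (y(Y, c) = Y*(-3) + (c - 2) = -3*Y + (-2 + c) = -2 + c - 3*Y)
k(-39, -34)*y(78, F) = (3 - 39 - 34)*(-2 - 15 - 3*78) = -70*(-2 - 15 - 234) = -70*(-251) = 17570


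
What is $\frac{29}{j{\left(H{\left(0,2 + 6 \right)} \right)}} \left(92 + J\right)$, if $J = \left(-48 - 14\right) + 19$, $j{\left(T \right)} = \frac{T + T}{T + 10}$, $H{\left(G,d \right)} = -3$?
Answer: $- \frac{9947}{6} \approx -1657.8$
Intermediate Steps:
$j{\left(T \right)} = \frac{2 T}{10 + T}$
$J = -43$ ($J = -62 + 19 = -43$)
$\frac{29}{j{\left(H{\left(0,2 + 6 \right)} \right)}} \left(92 + J\right) = \frac{29}{2 \left(-3\right) \frac{1}{10 - 3}} \left(92 - 43\right) = \frac{29}{2 \left(-3\right) \frac{1}{7}} \cdot 49 = \frac{29}{- \frac{6}{7}} \cdot 49 = 29 \left(- \frac{7}{6}\right) 49 = \left(- \frac{203}{6}\right) 49 = - \frac{9947}{6}$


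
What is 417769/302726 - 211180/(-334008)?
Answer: 12716741552/6319556613 ≈ 2.0123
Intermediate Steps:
417769/302726 - 211180/(-334008) = 417769*(1/302726) - 211180*(-1/334008) = 417769/302726 + 52795/83502 = 12716741552/6319556613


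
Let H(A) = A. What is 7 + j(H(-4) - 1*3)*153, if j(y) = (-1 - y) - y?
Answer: 1996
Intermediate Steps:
j(y) = -1 - 2*y
7 + j(H(-4) - 1*3)*153 = 7 + (-1 - 2*(-4 - 1*3))*153 = 7 + (-1 - 2*(-4 - 3))*153 = 7 + (-1 - 2*(-7))*153 = 7 + (-1 + 14)*153 = 7 + 13*153 = 7 + 1989 = 1996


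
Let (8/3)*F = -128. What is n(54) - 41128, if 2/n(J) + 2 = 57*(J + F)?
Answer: -6991759/170 ≈ -41128.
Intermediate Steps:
F = -48 (F = (3/8)*(-128) = -48)
n(J) = 2/(-2738 + 57*J) (n(J) = 2/(-2 + 57*(J - 48)) = 2/(-2 + 57*(-48 + J)) = 2/(-2 + (-2736 + 57*J)) = 2/(-2738 + 57*J))
n(54) - 41128 = 2/(-2738 + 57*54) - 41128 = 2/(-2738 + 3078) - 41128 = 2/340 - 41128 = 2*(1/340) - 41128 = 1/170 - 41128 = -6991759/170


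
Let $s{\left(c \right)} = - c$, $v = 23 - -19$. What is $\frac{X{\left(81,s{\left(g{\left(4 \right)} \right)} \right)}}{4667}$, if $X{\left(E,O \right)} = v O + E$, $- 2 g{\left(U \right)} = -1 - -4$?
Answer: $\frac{144}{4667} \approx 0.030855$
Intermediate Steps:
$g{\left(U \right)} = - \frac{3}{2}$ ($g{\left(U \right)} = - \frac{-1 - -4}{2} = - \frac{-1 + 4}{2} = \left(- \frac{1}{2}\right) 3 = - \frac{3}{2}$)
$v = 42$ ($v = 23 + 19 = 42$)
$X{\left(E,O \right)} = E + 42 O$ ($X{\left(E,O \right)} = 42 O + E = E + 42 O$)
$\frac{X{\left(81,s{\left(g{\left(4 \right)} \right)} \right)}}{4667} = \frac{81 + 42 \left(\left(-1\right) \left(- \frac{3}{2}\right)\right)}{4667} = \left(81 + 42 \cdot \frac{3}{2}\right) \frac{1}{4667} = \left(81 + 63\right) \frac{1}{4667} = 144 \cdot \frac{1}{4667} = \frac{144}{4667}$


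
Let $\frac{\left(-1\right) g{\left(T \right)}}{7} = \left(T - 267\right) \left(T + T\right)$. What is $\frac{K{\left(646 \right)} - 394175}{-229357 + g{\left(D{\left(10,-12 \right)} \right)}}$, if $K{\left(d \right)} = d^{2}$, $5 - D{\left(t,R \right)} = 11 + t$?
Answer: $- \frac{23141}{292749} \approx -0.079047$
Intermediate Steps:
$D{\left(t,R \right)} = -6 - t$ ($D{\left(t,R \right)} = 5 - \left(11 + t\right) = -6 - t$)
$g{\left(T \right)} = - 14 T \left(-267 + T\right)$ ($g{\left(T \right)} = - 7 \left(T - 267\right) \left(T + T\right) = - 7 \left(-267 + T\right) 2 T = - 7 \cdot 2 T \left(-267 + T\right) = - 14 T \left(-267 + T\right)$)
$\frac{K{\left(646 \right)} - 394175}{-229357 + g{\left(D{\left(10,-12 \right)} \right)}} = \frac{646^{2} - 394175}{-229357 + 14 \left(-6 - 10\right) \left(267 - \left(-6 - 10\right)\right)} = \frac{417316 - 394175}{-229357 + 14 \left(-6 - 10\right) \left(267 - \left(-6 - 10\right)\right)} = \frac{23141}{-229357 + 14 \left(-16\right) \left(267 - -16\right)} = \frac{23141}{-229357 + 14 \left(-16\right) \left(267 + 16\right)} = \frac{23141}{-229357 + 14 \left(-16\right) 283} = \frac{23141}{-229357 - 63392} = \frac{23141}{-292749} = 23141 \left(- \frac{1}{292749}\right) = - \frac{23141}{292749}$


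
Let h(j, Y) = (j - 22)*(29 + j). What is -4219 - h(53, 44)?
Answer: -6761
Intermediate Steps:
h(j, Y) = (-22 + j)*(29 + j)
-4219 - h(53, 44) = -4219 - (-638 + 53**2 + 7*53) = -4219 - (-638 + 2809 + 371) = -4219 - 1*2542 = -4219 - 2542 = -6761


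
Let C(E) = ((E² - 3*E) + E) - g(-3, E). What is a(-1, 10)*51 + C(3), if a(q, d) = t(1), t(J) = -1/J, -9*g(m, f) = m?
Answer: -145/3 ≈ -48.333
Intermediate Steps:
g(m, f) = -m/9
C(E) = -⅓ + E² - 2*E (C(E) = ((E² - 3*E) + E) - (-1)*(-3)/9 = (E² - 2*E) - 1*⅓ = (E² - 2*E) - ⅓ = -⅓ + E² - 2*E)
a(q, d) = -1 (a(q, d) = -1/1 = -1*1 = -1)
a(-1, 10)*51 + C(3) = -1*51 + (-⅓ + 3² - 2*3) = -51 + (-⅓ + 9 - 6) = -51 + 8/3 = -145/3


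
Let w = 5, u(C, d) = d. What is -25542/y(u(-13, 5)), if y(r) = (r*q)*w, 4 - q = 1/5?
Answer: -25542/95 ≈ -268.86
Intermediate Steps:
q = 19/5 (q = 4 - 1/5 = 19/5 ≈ 3.8000)
y(r) = 19*r (y(r) = (r*(19/5))*5 = (19*r/5)*5 = 19*r)
-25542/y(u(-13, 5)) = -25542/(19*5) = -25542/95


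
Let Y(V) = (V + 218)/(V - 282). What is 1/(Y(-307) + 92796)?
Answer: 589/54656933 ≈ 1.0776e-5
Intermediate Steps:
Y(V) = (218 + V)/(-282 + V)
1/(Y(-307) + 92796) = 1/((218 - 307)/(-282 - 307) + 92796) = 1/(-89/(-589) + 92796) = 1/(-1/589*(-89) + 92796) = 1/(89/589 + 92796) = 1/(54656933/589) = 589/54656933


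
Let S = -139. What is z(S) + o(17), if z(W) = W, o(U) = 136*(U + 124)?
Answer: 19037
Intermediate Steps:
o(U) = 16864 + 136*U (o(U) = 136*(124 + U) = 16864 + 136*U)
z(S) + o(17) = -139 + (16864 + 136*17) = -139 + (16864 + 2312) = -139 + 19176 = 19037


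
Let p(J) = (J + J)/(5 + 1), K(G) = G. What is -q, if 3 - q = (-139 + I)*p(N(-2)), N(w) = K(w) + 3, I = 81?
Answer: -67/3 ≈ -22.333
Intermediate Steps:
N(w) = 3 + w (N(w) = w + 3 = 3 + w)
p(J) = J/3 (p(J) = (2*J)/6 = (2*J)*(⅙) = J/3)
q = 67/3 (q = 3 - (-139 + 81)*(3 - 2)/3 = 3 - (-58)*(⅓)*1 = 3 - (-58)/3 = 3 - 1*(-58/3) = 3 + 58/3 = 67/3 ≈ 22.333)
-q = -1*67/3 = -67/3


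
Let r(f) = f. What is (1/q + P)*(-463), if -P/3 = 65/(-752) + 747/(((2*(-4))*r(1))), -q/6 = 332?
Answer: -24308105141/187248 ≈ -1.2982e+5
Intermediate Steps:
q = -1992 (q = -6*332 = -1992)
P = 210849/752 (P = -3*(65/(-752) + 747/(((2*(-4))*1))) = -3*(65*(-1/752) + 747/((-8*1))) = -3*(-65/752 + 747/(-8)) = -3*(-65/752 + 747*(-⅛)) = -3*(-65/752 - 747/8) = -3*(-70283/752) = 210849/752 ≈ 280.38)
(1/q + P)*(-463) = (1/(-1992) + 210849/752)*(-463) = (-1/1992 + 210849/752)*(-463) = (52501307/187248)*(-463) = -24308105141/187248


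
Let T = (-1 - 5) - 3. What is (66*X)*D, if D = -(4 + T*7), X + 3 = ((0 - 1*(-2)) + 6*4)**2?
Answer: 2620662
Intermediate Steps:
T = -9 (T = -6 - 3 = -9)
X = 673 (X = -3 + ((0 - 1*(-2)) + 6*4)**2 = -3 + ((0 + 2) + 24)**2 = -3 + (2 + 24)**2 = -3 + 26**2 = -3 + 676 = 673)
D = 59 (D = -(4 - 9*7) = -(4 - 63) = -1*(-59) = 59)
(66*X)*D = (66*673)*59 = 44418*59 = 2620662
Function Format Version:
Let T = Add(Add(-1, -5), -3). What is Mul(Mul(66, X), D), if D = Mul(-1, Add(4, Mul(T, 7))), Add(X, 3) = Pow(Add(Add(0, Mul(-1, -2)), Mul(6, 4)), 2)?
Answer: 2620662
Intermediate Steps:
T = -9 (T = Add(-6, -3) = -9)
X = 673 (X = Add(-3, Pow(Add(Add(0, Mul(-1, -2)), Mul(6, 4)), 2)) = Add(-3, Pow(Add(Add(0, 2), 24), 2)) = Add(-3, Pow(Add(2, 24), 2)) = Add(-3, Pow(26, 2)) = Add(-3, 676) = 673)
D = 59 (D = Mul(-1, Add(4, Mul(-9, 7))) = Mul(-1, Add(4, -63)) = Mul(-1, -59) = 59)
Mul(Mul(66, X), D) = Mul(Mul(66, 673), 59) = Mul(44418, 59) = 2620662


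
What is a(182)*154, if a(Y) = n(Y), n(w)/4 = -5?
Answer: -3080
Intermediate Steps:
n(w) = -20 (n(w) = 4*(-5) = -20)
a(Y) = -20
a(182)*154 = -20*154 = -3080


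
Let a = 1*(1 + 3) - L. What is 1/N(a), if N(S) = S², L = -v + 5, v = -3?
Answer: 1/16 ≈ 0.062500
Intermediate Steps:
L = 8 (L = -1*(-3) + 5 = 3 + 5 = 8)
a = -4 (a = 1*(1 + 3) - 1*8 = 1*4 - 8 = 4 - 8 = -4)
1/N(a) = 1/((-4)²) = 1/16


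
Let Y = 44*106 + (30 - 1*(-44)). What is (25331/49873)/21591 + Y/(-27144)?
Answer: -94467193505/541275459348 ≈ -0.17453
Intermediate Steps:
Y = 4738 (Y = 4664 + (30 + 44) = 4664 + 74 = 4738)
(25331/49873)/21591 + Y/(-27144) = (25331/49873)/21591 + 4738/(-27144) = (25331*(1/49873))*(1/21591) + 4738*(-1/27144) = (25331/49873)*(1/21591) - 2369/13572 = 25331/1076807943 - 2369/13572 = -94467193505/541275459348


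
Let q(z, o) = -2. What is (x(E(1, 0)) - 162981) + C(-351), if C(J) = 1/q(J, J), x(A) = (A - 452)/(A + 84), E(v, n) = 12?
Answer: -1955833/12 ≈ -1.6299e+5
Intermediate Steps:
x(A) = (-452 + A)/(84 + A)
C(J) = -½ (C(J) = 1/(-2) = -½)
(x(E(1, 0)) - 162981) + C(-351) = ((-452 + 12)/(84 + 12) - 162981) - ½ = (-440/96 - 162981) - ½ = ((1/96)*(-440) - 162981) - ½ = (-55/12 - 162981) - ½ = -1955827/12 - ½ = -1955833/12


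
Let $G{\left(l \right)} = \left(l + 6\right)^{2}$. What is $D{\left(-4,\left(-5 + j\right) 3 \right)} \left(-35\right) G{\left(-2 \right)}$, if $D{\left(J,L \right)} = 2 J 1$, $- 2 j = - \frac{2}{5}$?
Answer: $4480$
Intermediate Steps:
$j = \frac{1}{5}$ ($j = - \frac{\left(-2\right) \frac{1}{5}}{2} = \left(- \frac{1}{2}\right) \left(- \frac{2}{5}\right) = \frac{1}{5} \approx 0.2$)
$D{\left(J,L \right)} = 2 J$
$G{\left(l \right)} = \left(6 + l\right)^{2}$
$D{\left(-4,\left(-5 + j\right) 3 \right)} \left(-35\right) G{\left(-2 \right)} = 2 \left(-4\right) \left(-35\right) \left(6 - 2\right)^{2} = \left(-8\right) \left(-35\right) 4^{2} = 280 \cdot 16 = 4480$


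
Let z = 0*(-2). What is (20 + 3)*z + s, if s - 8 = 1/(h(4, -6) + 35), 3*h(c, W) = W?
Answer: 265/33 ≈ 8.0303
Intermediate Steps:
h(c, W) = W/3
z = 0
s = 265/33 (s = 8 + 1/((1/3)*(-6) + 35) = 8 + 1/(-2 + 35) = 8 + 1/33 = 265/33 ≈ 8.0303)
(20 + 3)*z + s = (20 + 3)*0 + 265/33 = 23*0 + 265/33 = 0 + 265/33 = 265/33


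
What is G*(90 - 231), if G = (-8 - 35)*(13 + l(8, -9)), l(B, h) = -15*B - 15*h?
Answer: 169764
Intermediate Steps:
G = -1204 (G = (-8 - 35)*(13 + (-15*8 - 15*(-9))) = -43*(13 + (-120 + 135)) = -43*(13 + 15) = -43*28 = -1204)
G*(90 - 231) = -1204*(90 - 231) = -1204*(-141) = 169764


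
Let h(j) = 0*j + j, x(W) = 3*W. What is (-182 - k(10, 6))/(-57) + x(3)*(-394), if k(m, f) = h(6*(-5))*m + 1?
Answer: -67413/19 ≈ -3548.1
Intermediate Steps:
h(j) = j (h(j) = 0 + j = j)
k(m, f) = 1 - 30*m (k(m, f) = (6*(-5))*m + 1 = -30*m + 1 = 1 - 30*m)
(-182 - k(10, 6))/(-57) + x(3)*(-394) = (-182 - (1 - 30*10))/(-57) + (3*3)*(-394) = (-182 - (1 - 300))*(-1/57) + 9*(-394) = (-182 - 1*(-299))*(-1/57) - 3546 = (-182 + 299)*(-1/57) - 3546 = 117*(-1/57) - 3546 = -39/19 - 3546 = -67413/19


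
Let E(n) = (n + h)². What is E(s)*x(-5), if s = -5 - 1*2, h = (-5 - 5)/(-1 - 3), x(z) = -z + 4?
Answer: 729/4 ≈ 182.25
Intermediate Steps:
x(z) = 4 - z
h = 5/2 (h = -10/(-4) = -10*(-¼) = 5/2 ≈ 2.5000)
s = -7 (s = -5 - 2 = -7)
E(n) = (5/2 + n)² (E(n) = (n + 5/2)² = (5/2 + n)²)
E(s)*x(-5) = ((5 + 2*(-7))²/4)*(4 - 1*(-5)) = ((5 - 14)²/4)*(4 + 5) = ((¼)*(-9)²)*9 = ((¼)*81)*9 = (81/4)*9 = 729/4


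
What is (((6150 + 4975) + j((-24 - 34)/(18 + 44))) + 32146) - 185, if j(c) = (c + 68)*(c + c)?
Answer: 41285064/961 ≈ 42961.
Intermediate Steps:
j(c) = 2*c*(68 + c) (j(c) = (68 + c)*(2*c) = 2*c*(68 + c))
(((6150 + 4975) + j((-24 - 34)/(18 + 44))) + 32146) - 185 = (((6150 + 4975) + 2*((-24 - 34)/(18 + 44))*(68 + (-24 - 34)/(18 + 44))) + 32146) - 185 = ((11125 + 2*(-58/62)*(68 - 58/62)) + 32146) - 185 = ((11125 + 2*(-58*1/62)*(68 - 58*1/62)) + 32146) - 185 = ((11125 + 2*(-29/31)*(68 - 29/31)) + 32146) - 185 = ((11125 + 2*(-29/31)*(2079/31)) + 32146) - 185 = ((11125 - 120582/961) + 32146) - 185 = (10570543/961 + 32146) - 185 = 41462849/961 - 185 = 41285064/961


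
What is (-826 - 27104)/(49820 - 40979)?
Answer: -1330/421 ≈ -3.1591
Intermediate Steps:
(-826 - 27104)/(49820 - 40979) = -27930/8841 = -27930*1/8841 = -1330/421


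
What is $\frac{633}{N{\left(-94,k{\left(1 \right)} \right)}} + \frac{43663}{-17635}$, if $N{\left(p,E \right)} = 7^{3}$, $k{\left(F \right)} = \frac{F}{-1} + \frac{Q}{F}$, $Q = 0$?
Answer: $- \frac{3813454}{6048805} \approx -0.63045$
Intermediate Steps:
$k{\left(F \right)} = - F$ ($k{\left(F \right)} = \frac{F}{-1} + \frac{0}{F} = F \left(-1\right) + 0 = - F + 0 = - F$)
$N{\left(p,E \right)} = 343$
$\frac{633}{N{\left(-94,k{\left(1 \right)} \right)}} + \frac{43663}{-17635} = \frac{633}{343} + \frac{43663}{-17635} = 633 \cdot \frac{1}{343} + 43663 \left(- \frac{1}{17635}\right) = \frac{633}{343} - \frac{43663}{17635} = - \frac{3813454}{6048805}$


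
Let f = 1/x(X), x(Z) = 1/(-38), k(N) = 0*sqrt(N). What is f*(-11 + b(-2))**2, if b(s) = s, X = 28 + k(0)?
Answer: -6422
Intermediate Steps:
k(N) = 0
X = 28 (X = 28 + 0 = 28)
x(Z) = -1/38
f = -38 (f = 1/(-1/38) = -38)
f*(-11 + b(-2))**2 = -38*(-11 - 2)**2 = -38*(-13)**2 = -38*169 = -6422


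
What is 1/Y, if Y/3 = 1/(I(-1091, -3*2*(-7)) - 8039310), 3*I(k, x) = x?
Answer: -8039296/3 ≈ -2.6798e+6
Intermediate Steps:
I(k, x) = x/3
Y = -3/8039296 (Y = 3/((-3*2*(-7))/3 - 8039310) = 3/((-6*(-7))/3 - 8039310) = 3/((⅓)*42 - 8039310) = 3/(14 - 8039310) = 3/(-8039296) = 3*(-1/8039296) = -3/8039296 ≈ -3.7317e-7)
1/Y = 1/(-3/8039296) = -8039296/3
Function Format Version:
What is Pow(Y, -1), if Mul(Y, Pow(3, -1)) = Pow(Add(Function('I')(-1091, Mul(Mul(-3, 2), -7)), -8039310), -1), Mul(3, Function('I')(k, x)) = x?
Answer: Rational(-8039296, 3) ≈ -2.6798e+6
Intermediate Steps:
Function('I')(k, x) = Mul(Rational(1, 3), x)
Y = Rational(-3, 8039296) (Y = Mul(3, Pow(Add(Mul(Rational(1, 3), Mul(Mul(-3, 2), -7)), -8039310), -1)) = Mul(3, Pow(Add(Mul(Rational(1, 3), Mul(-6, -7)), -8039310), -1)) = Mul(3, Pow(Add(Mul(Rational(1, 3), 42), -8039310), -1)) = Mul(3, Pow(Add(14, -8039310), -1)) = Mul(3, Pow(-8039296, -1)) = Mul(3, Rational(-1, 8039296)) = Rational(-3, 8039296) ≈ -3.7317e-7)
Pow(Y, -1) = Pow(Rational(-3, 8039296), -1) = Rational(-8039296, 3)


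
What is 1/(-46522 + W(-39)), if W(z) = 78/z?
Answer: -1/46524 ≈ -2.1494e-5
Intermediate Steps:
1/(-46522 + W(-39)) = 1/(-46522 + 78/(-39)) = 1/(-46522 + 78*(-1/39)) = 1/(-46522 - 2) = 1/(-46524) = -1/46524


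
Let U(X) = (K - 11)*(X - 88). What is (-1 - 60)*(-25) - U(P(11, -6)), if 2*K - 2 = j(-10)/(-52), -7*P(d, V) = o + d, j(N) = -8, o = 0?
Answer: 57892/91 ≈ 636.18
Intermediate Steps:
P(d, V) = -d/7 (P(d, V) = -(0 + d)/7 = -d/7)
K = 14/13 (K = 1 + (-8/(-52))/2 = 1 + (-8*(-1/52))/2 = 1 + (½)*(2/13) = 1 + 1/13 = 14/13 ≈ 1.0769)
U(X) = 11352/13 - 129*X/13 (U(X) = (14/13 - 11)*(X - 88) = -129*(-88 + X)/13 = 11352/13 - 129*X/13)
(-1 - 60)*(-25) - U(P(11, -6)) = (-1 - 60)*(-25) - (11352/13 - (-129)*11/91) = -61*(-25) - (11352/13 - 129/13*(-11/7)) = 1525 - (11352/13 + 1419/91) = 1525 - 1*80883/91 = 1525 - 80883/91 = 57892/91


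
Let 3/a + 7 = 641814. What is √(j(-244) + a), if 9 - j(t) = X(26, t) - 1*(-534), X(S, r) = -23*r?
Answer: 2*I*√631982468106923/641807 ≈ 78.339*I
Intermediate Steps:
a = 3/641807 (a = 3/(-7 + 641814) = 3/641807 ≈ 4.6743e-6)
j(t) = -525 + 23*t (j(t) = 9 - (-23*t - 1*(-534)) = 9 - (-23*t + 534) = 9 - (534 - 23*t) = 9 + (-534 + 23*t) = -525 + 23*t)
√(j(-244) + a) = √((-525 + 23*(-244)) + 3/641807) = √((-525 - 5612) + 3/641807) = √(-6137 + 3/641807) = √(-3938769556/641807) = 2*I*√631982468106923/641807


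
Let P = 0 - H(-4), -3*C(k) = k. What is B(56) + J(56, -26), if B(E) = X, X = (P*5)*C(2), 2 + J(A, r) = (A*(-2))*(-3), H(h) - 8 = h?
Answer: 1042/3 ≈ 347.33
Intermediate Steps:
H(h) = 8 + h
C(k) = -k/3
P = -4 (P = 0 - (8 - 4) = 0 - 1*4 = 0 - 4 = -4)
J(A, r) = -2 + 6*A (J(A, r) = -2 + (A*(-2))*(-3) = -2 - 2*A*(-3) = -2 + 6*A)
X = 40/3 (X = (-4*5)*(-⅓*2) = -20*(-⅔) = 40/3 ≈ 13.333)
B(E) = 40/3
B(56) + J(56, -26) = 40/3 + (-2 + 6*56) = 40/3 + (-2 + 336) = 40/3 + 334 = 1042/3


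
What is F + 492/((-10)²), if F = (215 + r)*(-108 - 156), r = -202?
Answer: -85677/25 ≈ -3427.1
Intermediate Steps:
F = -3432 (F = (215 - 202)*(-108 - 156) = 13*(-264) = -3432)
F + 492/((-10)²) = -3432 + 492/((-10)²) = -3432 + 492/100 = -3432 + 492*(1/100) = -3432 + 123/25 = -85677/25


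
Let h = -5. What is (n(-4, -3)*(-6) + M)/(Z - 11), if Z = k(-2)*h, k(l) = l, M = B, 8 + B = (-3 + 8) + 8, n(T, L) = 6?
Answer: 31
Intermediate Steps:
B = 5 (B = -8 + ((-3 + 8) + 8) = -8 + (5 + 8) = -8 + 13 = 5)
M = 5
Z = 10 (Z = -2*(-5) = 10)
(n(-4, -3)*(-6) + M)/(Z - 11) = (6*(-6) + 5)/(10 - 11) = (-36 + 5)/(-1) = -31*(-1) = 31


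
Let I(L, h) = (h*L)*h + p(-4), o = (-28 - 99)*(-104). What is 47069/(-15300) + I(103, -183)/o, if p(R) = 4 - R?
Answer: 13038437537/50520600 ≈ 258.08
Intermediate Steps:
o = 13208 (o = -127*(-104) = 13208)
I(L, h) = 8 + L*h**2 (I(L, h) = (h*L)*h + (4 - 1*(-4)) = (L*h)*h + (4 + 4) = L*h**2 + 8 = 8 + L*h**2)
47069/(-15300) + I(103, -183)/o = 47069/(-15300) + (8 + 103*(-183)**2)/13208 = 47069*(-1/15300) + (8 + 103*33489)*(1/13208) = -47069/15300 + (8 + 3449367)*(1/13208) = -47069/15300 + 3449375*(1/13208) = -47069/15300 + 3449375/13208 = 13038437537/50520600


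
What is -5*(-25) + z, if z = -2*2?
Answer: 121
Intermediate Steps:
z = -4
-5*(-25) + z = -5*(-25) - 4 = 125 - 4 = 121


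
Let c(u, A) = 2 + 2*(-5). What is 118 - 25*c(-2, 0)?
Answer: 318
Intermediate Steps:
c(u, A) = -8 (c(u, A) = 2 - 10 = -8)
118 - 25*c(-2, 0) = 118 - 25*(-8) = 118 + 200 = 318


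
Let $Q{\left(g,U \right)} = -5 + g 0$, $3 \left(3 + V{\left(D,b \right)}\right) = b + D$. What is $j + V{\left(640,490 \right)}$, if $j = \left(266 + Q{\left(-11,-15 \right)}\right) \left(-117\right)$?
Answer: $- \frac{90490}{3} \approx -30163.0$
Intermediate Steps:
$V{\left(D,b \right)} = -3 + \frac{D}{3} + \frac{b}{3}$ ($V{\left(D,b \right)} = -3 + \frac{b + D}{3} = -3 + \frac{D + b}{3} = -3 + \left(\frac{D}{3} + \frac{b}{3}\right) = -3 + \frac{D}{3} + \frac{b}{3}$)
$Q{\left(g,U \right)} = -5$ ($Q{\left(g,U \right)} = -5 + 0 = -5$)
$j = -30537$ ($j = \left(266 - 5\right) \left(-117\right) = 261 \left(-117\right) = -30537$)
$j + V{\left(640,490 \right)} = -30537 + \left(-3 + \frac{1}{3} \cdot 640 + \frac{1}{3} \cdot 490\right) = -30537 + \left(-3 + \frac{640}{3} + \frac{490}{3}\right) = -30537 + \frac{1121}{3} = - \frac{90490}{3}$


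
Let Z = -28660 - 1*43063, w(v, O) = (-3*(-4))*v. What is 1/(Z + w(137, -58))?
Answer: -1/70079 ≈ -1.4270e-5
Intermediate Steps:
w(v, O) = 12*v
Z = -71723 (Z = -28660 - 43063 = -71723)
1/(Z + w(137, -58)) = 1/(-71723 + 12*137) = 1/(-71723 + 1644) = 1/(-70079) = -1/70079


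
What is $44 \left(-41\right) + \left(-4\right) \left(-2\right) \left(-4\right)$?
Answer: $-1836$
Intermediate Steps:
$44 \left(-41\right) + \left(-4\right) \left(-2\right) \left(-4\right) = -1804 + 8 \left(-4\right) = -1804 - 32 = -1836$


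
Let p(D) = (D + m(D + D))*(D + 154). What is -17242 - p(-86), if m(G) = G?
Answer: 302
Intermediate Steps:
p(D) = 3*D*(154 + D) (p(D) = (D + (D + D))*(D + 154) = (D + 2*D)*(154 + D) = (3*D)*(154 + D) = 3*D*(154 + D))
-17242 - p(-86) = -17242 - 3*(-86)*(154 - 86) = -17242 - 3*(-86)*68 = -17242 - 1*(-17544) = -17242 + 17544 = 302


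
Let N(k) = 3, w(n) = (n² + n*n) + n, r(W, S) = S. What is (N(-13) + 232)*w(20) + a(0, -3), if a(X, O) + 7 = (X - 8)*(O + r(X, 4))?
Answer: 192685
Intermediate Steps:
w(n) = n + 2*n² (w(n) = (n² + n²) + n = 2*n² + n = n + 2*n²)
a(X, O) = -7 + (-8 + X)*(4 + O) (a(X, O) = -7 + (X - 8)*(O + 4) = -7 + (-8 + X)*(4 + O))
(N(-13) + 232)*w(20) + a(0, -3) = (3 + 232)*(20*(1 + 2*20)) + (-39 - 8*(-3) + 4*0 - 3*0) = 235*(20*(1 + 40)) + (-39 + 24 + 0 + 0) = 235*(20*41) - 15 = 235*820 - 15 = 192700 - 15 = 192685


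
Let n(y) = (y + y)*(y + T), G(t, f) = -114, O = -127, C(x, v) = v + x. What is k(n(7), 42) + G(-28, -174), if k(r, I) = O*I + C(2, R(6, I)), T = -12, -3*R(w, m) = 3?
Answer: -5447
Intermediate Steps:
R(w, m) = -1 (R(w, m) = -⅓*3 = -1)
n(y) = 2*y*(-12 + y) (n(y) = (y + y)*(y - 12) = (2*y)*(-12 + y) = 2*y*(-12 + y))
k(r, I) = 1 - 127*I (k(r, I) = -127*I + (-1 + 2) = -127*I + 1 = 1 - 127*I)
k(n(7), 42) + G(-28, -174) = (1 - 127*42) - 114 = (1 - 5334) - 114 = -5333 - 114 = -5447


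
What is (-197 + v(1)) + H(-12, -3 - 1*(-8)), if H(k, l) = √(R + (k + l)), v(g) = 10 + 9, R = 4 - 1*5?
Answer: -178 + 2*I*√2 ≈ -178.0 + 2.8284*I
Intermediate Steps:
R = -1 (R = 4 - 5 = -1)
v(g) = 19
H(k, l) = √(-1 + k + l) (H(k, l) = √(-1 + (k + l)) = √(-1 + k + l))
(-197 + v(1)) + H(-12, -3 - 1*(-8)) = (-197 + 19) + √(-1 - 12 + (-3 - 1*(-8))) = -178 + √(-1 - 12 + (-3 + 8)) = -178 + √(-1 - 12 + 5) = -178 + √(-8) = -178 + 2*I*√2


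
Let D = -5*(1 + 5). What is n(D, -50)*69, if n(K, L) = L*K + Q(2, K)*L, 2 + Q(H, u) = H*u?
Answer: 317400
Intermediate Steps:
Q(H, u) = -2 + H*u
D = -30 (D = -5*6 = -30)
n(K, L) = K*L + L*(-2 + 2*K) (n(K, L) = L*K + (-2 + 2*K)*L = K*L + L*(-2 + 2*K))
n(D, -50)*69 = -50*(-2 + 3*(-30))*69 = -50*(-2 - 90)*69 = -50*(-92)*69 = 4600*69 = 317400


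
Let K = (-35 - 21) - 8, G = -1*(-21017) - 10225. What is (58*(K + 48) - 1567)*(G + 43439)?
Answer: -135306345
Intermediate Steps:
G = 10792 (G = 21017 - 10225 = 10792)
K = -64 (K = -56 - 8 = -64)
(58*(K + 48) - 1567)*(G + 43439) = (58*(-64 + 48) - 1567)*(10792 + 43439) = (58*(-16) - 1567)*54231 = (-928 - 1567)*54231 = -2495*54231 = -135306345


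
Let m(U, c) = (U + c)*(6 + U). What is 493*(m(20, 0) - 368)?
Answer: 74936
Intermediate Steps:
m(U, c) = (6 + U)*(U + c)
493*(m(20, 0) - 368) = 493*((20² + 6*20 + 6*0 + 20*0) - 368) = 493*((400 + 120 + 0 + 0) - 368) = 493*(520 - 368) = 493*152 = 74936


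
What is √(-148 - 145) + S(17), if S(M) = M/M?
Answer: 1 + I*√293 ≈ 1.0 + 17.117*I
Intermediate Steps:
S(M) = 1
√(-148 - 145) + S(17) = √(-148 - 145) + 1 = √(-293) + 1 = I*√293 + 1 = 1 + I*√293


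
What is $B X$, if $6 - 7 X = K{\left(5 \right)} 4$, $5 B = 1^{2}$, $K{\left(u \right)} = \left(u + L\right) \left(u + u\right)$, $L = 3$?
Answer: $- \frac{314}{35} \approx -8.9714$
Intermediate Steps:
$K{\left(u \right)} = 2 u \left(3 + u\right)$ ($K{\left(u \right)} = \left(u + 3\right) \left(u + u\right) = \left(3 + u\right) 2 u = 2 u \left(3 + u\right)$)
$B = \frac{1}{5}$ ($B = \frac{1^{2}}{5} = \frac{1}{5} \cdot 1 = \frac{1}{5} \approx 0.2$)
$X = - \frac{314}{7}$ ($X = \frac{6}{7} - \frac{2 \cdot 5 \left(3 + 5\right) 4}{7} = \frac{6}{7} - \frac{2 \cdot 5 \cdot 8 \cdot 4}{7} = \frac{6}{7} - \frac{80 \cdot 4}{7} = \frac{6}{7} - \frac{320}{7} = - \frac{314}{7} \approx -44.857$)
$B X = \frac{1}{5} \left(- \frac{314}{7}\right) = - \frac{314}{35}$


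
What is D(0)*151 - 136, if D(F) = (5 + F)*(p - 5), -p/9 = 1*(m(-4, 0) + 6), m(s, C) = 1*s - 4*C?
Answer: -17501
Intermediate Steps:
m(s, C) = s - 4*C
p = -18 (p = -9*((-4 - 4*0) + 6) = -9*((-4 + 0) + 6) = -9*(-4 + 6) = -9*2 = -18)
D(F) = -115 - 23*F (D(F) = (5 + F)*(-18 - 5) = (5 + F)*(-23) = -115 - 23*F)
D(0)*151 - 136 = (-115 - 23*0)*151 - 136 = (-115 + 0)*151 - 136 = -115*151 - 136 = -17365 - 136 = -17501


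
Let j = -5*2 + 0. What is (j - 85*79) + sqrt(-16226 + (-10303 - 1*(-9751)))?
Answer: -6725 + I*sqrt(16778) ≈ -6725.0 + 129.53*I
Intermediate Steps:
j = -10 (j = -10 + 0 = -10)
(j - 85*79) + sqrt(-16226 + (-10303 - 1*(-9751))) = (-10 - 85*79) + sqrt(-16226 + (-10303 - 1*(-9751))) = (-10 - 6715) + sqrt(-16226 + (-10303 + 9751)) = -6725 + sqrt(-16226 - 552) = -6725 + sqrt(-16778) = -6725 + I*sqrt(16778)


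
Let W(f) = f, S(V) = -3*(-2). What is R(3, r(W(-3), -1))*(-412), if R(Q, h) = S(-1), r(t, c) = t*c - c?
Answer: -2472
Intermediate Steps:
S(V) = 6
r(t, c) = -c + c*t (r(t, c) = c*t - c = -c + c*t)
R(Q, h) = 6
R(3, r(W(-3), -1))*(-412) = 6*(-412) = -2472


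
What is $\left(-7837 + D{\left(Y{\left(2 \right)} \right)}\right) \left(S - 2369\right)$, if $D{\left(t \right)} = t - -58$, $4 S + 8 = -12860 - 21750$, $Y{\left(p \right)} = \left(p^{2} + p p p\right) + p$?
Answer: $\frac{171194955}{2} \approx 8.5597 \cdot 10^{7}$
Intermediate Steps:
$Y{\left(p \right)} = p + p^{2} + p^{3}$ ($Y{\left(p \right)} = \left(p^{2} + p^{2} p\right) + p = \left(p^{2} + p^{3}\right) + p = p + p^{2} + p^{3}$)
$S = - \frac{17309}{2}$ ($S = -2 + \frac{-12860 - 21750}{4} = -2 + \frac{1}{4} \left(-34610\right) = -2 - \frac{17305}{2} = - \frac{17309}{2} \approx -8654.5$)
$D{\left(t \right)} = 58 + t$ ($D{\left(t \right)} = t + 58 = 58 + t$)
$\left(-7837 + D{\left(Y{\left(2 \right)} \right)}\right) \left(S - 2369\right) = \left(-7837 + \left(58 + 2 \left(1 + 2 + 2^{2}\right)\right)\right) \left(- \frac{17309}{2} - 2369\right) = \left(-7837 + \left(58 + 2 \left(1 + 2 + 4\right)\right)\right) \left(- \frac{22047}{2}\right) = \left(-7837 + \left(58 + 2 \cdot 7\right)\right) \left(- \frac{22047}{2}\right) = \left(-7837 + \left(58 + 14\right)\right) \left(- \frac{22047}{2}\right) = \left(-7837 + 72\right) \left(- \frac{22047}{2}\right) = \left(-7765\right) \left(- \frac{22047}{2}\right) = \frac{171194955}{2}$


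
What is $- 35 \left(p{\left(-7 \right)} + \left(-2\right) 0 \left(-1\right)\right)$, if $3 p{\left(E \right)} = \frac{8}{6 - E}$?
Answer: $- \frac{280}{39} \approx -7.1795$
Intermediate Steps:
$p{\left(E \right)} = \frac{8}{3 \left(6 - E\right)}$ ($p{\left(E \right)} = \frac{8 \frac{1}{6 - E}}{3} = \frac{8}{3 \left(6 - E\right)}$)
$- 35 \left(p{\left(-7 \right)} + \left(-2\right) 0 \left(-1\right)\right) = - 35 \left(- \frac{8}{-18 + 3 \left(-7\right)} + \left(-2\right) 0 \left(-1\right)\right) = - 35 \left(- \frac{8}{-18 - 21} + 0 \left(-1\right)\right) = - 35 \left(- \frac{8}{-39} + 0\right) = - 35 \left(\left(-8\right) \left(- \frac{1}{39}\right) + 0\right) = - 35 \left(\frac{8}{39} + 0\right) = \left(-35\right) \frac{8}{39} = - \frac{280}{39}$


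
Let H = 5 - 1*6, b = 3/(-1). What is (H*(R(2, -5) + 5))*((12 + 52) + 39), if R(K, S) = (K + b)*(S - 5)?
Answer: -1545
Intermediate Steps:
b = -3 (b = 3*(-1) = -3)
H = -1 (H = 5 - 6 = -1)
R(K, S) = (-5 + S)*(-3 + K) (R(K, S) = (K - 3)*(S - 5) = (-3 + K)*(-5 + S) = (-5 + S)*(-3 + K))
(H*(R(2, -5) + 5))*((12 + 52) + 39) = (-((15 - 5*2 - 3*(-5) + 2*(-5)) + 5))*((12 + 52) + 39) = (-((15 - 10 + 15 - 10) + 5))*(64 + 39) = -(10 + 5)*103 = -1*15*103 = -15*103 = -1545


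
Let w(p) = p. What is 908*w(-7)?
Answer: -6356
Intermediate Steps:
908*w(-7) = 908*(-7) = -6356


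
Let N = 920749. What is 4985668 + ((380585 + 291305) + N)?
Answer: 6578307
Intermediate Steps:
4985668 + ((380585 + 291305) + N) = 4985668 + ((380585 + 291305) + 920749) = 4985668 + (671890 + 920749) = 4985668 + 1592639 = 6578307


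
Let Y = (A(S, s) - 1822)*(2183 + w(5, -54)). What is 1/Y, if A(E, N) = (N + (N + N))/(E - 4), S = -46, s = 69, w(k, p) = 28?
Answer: -50/201879777 ≈ -2.4767e-7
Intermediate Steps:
A(E, N) = 3*N/(-4 + E) (A(E, N) = (N + 2*N)/(-4 + E) = (3*N)/(-4 + E) = 3*N/(-4 + E))
Y = -201879777/50 (Y = (3*69/(-4 - 46) - 1822)*(2183 + 28) = (3*69/(-50) - 1822)*2211 = (3*69*(-1/50) - 1822)*2211 = (-207/50 - 1822)*2211 = -91307/50*2211 = -201879777/50 ≈ -4.0376e+6)
1/Y = 1/(-201879777/50) = -50/201879777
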